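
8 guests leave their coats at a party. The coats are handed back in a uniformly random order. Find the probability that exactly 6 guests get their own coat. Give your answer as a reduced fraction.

Choose which 6 of the 8 are fixed: C(8,6) = 28 ways.
The remaining 2 must have no fixed point: D(2) = 1.
P = 28·1/40320 = 1/1440.

1/1440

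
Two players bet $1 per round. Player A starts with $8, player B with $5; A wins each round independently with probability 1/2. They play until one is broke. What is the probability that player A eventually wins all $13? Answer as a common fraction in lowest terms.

With a fair step, P(i) = ½P(i−1) + ½P(i+1) with P(0)=0, P(13)=1 has the linear solution P(i) = i/13.
P(8) = 8/13.

8/13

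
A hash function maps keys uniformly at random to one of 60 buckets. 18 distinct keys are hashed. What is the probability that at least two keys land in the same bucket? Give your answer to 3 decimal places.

It's easier to compute the probability that all 18 are distinct.
P(all distinct) = 60/60 · 59/60 · ··· · 43/60 ≈ 0.058.
So the probability of at least one match is 1 − 0.058 = 0.942.

0.942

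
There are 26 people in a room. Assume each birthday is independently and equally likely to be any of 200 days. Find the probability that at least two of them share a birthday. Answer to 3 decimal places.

It's easier to compute the probability that all 26 are distinct.
P(all distinct) = 200/200 · 199/200 · ··· · 175/200 ≈ 0.183.
So the probability of at least one match is 1 − 0.183 = 0.817.

0.817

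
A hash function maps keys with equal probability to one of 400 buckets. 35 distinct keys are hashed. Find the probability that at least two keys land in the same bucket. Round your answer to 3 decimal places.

0.784

It's easier to compute the probability that all 35 are distinct.
P(all distinct) = 400/400 · 399/400 · ··· · 366/400 ≈ 0.216.
So the probability of at least one match is 1 − 0.216 = 0.784.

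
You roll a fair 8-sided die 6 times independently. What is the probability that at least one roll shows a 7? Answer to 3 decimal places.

0.551

P(no roll shows a 7) = (7/8)^6 ≈ 0.449.
P(at least one) = 1 − 0.449 = 0.551.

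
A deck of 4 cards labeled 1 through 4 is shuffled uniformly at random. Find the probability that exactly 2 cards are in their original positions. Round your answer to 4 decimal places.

0.2500

Choose which 2 of the 4 are fixed: C(4,2) = 6 ways.
The remaining 2 must have no fixed point: D(2) = 1.
P = 6·1/24 = 1/4 ≈ 0.2500.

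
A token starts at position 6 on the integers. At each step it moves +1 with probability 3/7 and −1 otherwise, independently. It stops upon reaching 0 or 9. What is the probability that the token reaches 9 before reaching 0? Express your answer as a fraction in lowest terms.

Let r = q/p = (4/7)/(3/7) = 4/3. The recurrence P(i) = p·P(i+1) + q·P(i−1) with P(0)=0, P(9)=1 gives P(i) = (1 − r^i)/(1 − r^9).
P(6) = (1 − (4/3)^6) / (1 − (4/3)^9) = 2457/6553.

2457/6553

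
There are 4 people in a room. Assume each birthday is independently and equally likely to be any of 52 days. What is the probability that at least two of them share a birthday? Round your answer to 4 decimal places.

0.1114

It's easier to compute the probability that all 4 are distinct.
P(all distinct) = 52/52 · 51/52 · ··· · 49/52 ≈ 0.8886.
So the probability of at least one match is 1 − 0.8886 = 0.1114.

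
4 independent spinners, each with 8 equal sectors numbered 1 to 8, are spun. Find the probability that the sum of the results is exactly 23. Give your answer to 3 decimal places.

There are 8^4 = 4096 equally likely outcomes.
The number of ordered 4-tuples from {1,…,8} summing to 23 is 204.
P(sum = 23) = 204/4096 = 51/1024 ≈ 0.050.

0.050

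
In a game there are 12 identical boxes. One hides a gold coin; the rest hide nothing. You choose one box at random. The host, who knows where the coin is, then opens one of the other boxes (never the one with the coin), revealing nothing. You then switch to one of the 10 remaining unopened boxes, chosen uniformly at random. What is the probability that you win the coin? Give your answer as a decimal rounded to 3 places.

Your original box holds the coin with probability 1/12, so the other 11 collectively hold it with probability 11/12.
The host can always find an empty box to open, so this doesn't change that 11/12; it is now spread over the 10 remaining unopened boxes.
P(win by switching) = (11/12) · (1/10) = 11/120 ≈ 0.092.

0.092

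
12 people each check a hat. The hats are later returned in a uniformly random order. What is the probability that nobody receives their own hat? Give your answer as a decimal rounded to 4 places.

This is the derangement probability: permutations of 12 with no fixed point.
D(12) = 12! · (1 − 1/1! + 1/2! − ··· + (−1)^12/12!) = 176214841.
P = 176214841/479001600 = 16019531/43545600 ≈ 0.3679.

0.3679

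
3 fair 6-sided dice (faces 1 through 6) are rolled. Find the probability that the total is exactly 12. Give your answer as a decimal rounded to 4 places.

There are 6^3 = 216 equally likely outcomes.
The number of ordered 3-tuples from {1,…,6} summing to 12 is 25.
P(sum = 12) = 25/216 ≈ 0.1157.

0.1157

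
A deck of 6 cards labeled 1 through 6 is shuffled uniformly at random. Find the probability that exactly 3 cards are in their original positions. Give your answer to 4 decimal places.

Choose which 3 of the 6 are fixed: C(6,3) = 20 ways.
The remaining 3 must have no fixed point: D(3) = 2.
P = 20·2/720 = 1/18 ≈ 0.0556.

0.0556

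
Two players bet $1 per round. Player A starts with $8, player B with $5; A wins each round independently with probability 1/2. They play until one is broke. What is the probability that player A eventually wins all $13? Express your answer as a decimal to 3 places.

0.615

With a fair step, P(i) = ½P(i−1) + ½P(i+1) with P(0)=0, P(13)=1 has the linear solution P(i) = i/13.
P(8) = 8/13 ≈ 0.615.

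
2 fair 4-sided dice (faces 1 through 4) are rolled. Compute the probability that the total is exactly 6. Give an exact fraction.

3/16

There are 4^2 = 16 equally likely outcomes.
The number of ordered 2-tuples from {1,…,4} summing to 6 is 3.
P(sum = 6) = 3/16.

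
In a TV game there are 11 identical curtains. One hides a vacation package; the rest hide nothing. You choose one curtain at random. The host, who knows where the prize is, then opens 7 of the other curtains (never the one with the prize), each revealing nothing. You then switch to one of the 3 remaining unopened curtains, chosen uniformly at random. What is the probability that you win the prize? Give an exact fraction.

10/33

Your original curtain holds the prize with probability 1/11, so the other 10 collectively hold it with probability 10/11.
The host can always find 7 empty curtains to open, so the reveals don't change that 10/11; it is now spread over the 3 remaining unopened curtains.
P(win by switching) = (10/11) · (1/3) = 10/33.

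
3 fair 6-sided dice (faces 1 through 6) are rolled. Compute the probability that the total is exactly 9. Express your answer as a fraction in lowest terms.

There are 6^3 = 216 equally likely outcomes.
The number of ordered 3-tuples from {1,…,6} summing to 9 is 25.
P(sum = 9) = 25/216.

25/216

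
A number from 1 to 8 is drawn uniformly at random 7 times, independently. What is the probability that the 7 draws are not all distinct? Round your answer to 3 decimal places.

P(all 7 different) = 8/8 · 7/8 · ··· · 2/8 ≈ 0.019.
P(at least two equal) = 1 − 0.019 = 0.981.

0.981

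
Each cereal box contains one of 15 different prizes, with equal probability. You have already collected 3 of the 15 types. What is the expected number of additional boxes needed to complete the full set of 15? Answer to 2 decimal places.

Starting from 3 distinct types, each trial gives a new one with probability (15−i)/15 when i types are held, so the wait for the next new type is 15/(15−i).
E = 15/12 + 15/11 + 15/10 + 15/9 + 15/8 + 15/7 + 15/6 + 15/5 + 15/4 + 15/3 + 15/2 + 15/1 = 86021/1848 ≈ 46.55.

46.55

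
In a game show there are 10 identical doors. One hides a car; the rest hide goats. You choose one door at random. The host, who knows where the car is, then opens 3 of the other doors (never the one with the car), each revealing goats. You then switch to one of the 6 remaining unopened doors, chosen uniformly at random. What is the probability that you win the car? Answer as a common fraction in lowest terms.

3/20

Your original door holds the car with probability 1/10, so the other 9 collectively hold it with probability 9/10.
The host can always find 3 empty doors to open, so the reveals don't change that 9/10; it is now spread over the 6 remaining unopened doors.
P(win by switching) = (9/10) · (1/6) = 3/20.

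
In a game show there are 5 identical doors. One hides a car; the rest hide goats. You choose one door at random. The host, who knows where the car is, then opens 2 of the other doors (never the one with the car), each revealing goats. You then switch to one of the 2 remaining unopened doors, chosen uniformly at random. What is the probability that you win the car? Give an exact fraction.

Your original door holds the car with probability 1/5, so the other 4 collectively hold it with probability 4/5.
The host can always find 2 empty doors to open, so the reveals don't change that 4/5; it is now spread over the 2 remaining unopened doors.
P(win by switching) = (4/5) · (1/2) = 2/5.

2/5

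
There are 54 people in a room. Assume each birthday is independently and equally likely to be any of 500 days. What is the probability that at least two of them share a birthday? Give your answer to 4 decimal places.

It's easier to compute the probability that all 54 are distinct.
P(all distinct) = 500/500 · 499/500 · ··· · 447/500 ≈ 0.0513.
So the probability of at least one match is 1 − 0.0513 = 0.9487.

0.9487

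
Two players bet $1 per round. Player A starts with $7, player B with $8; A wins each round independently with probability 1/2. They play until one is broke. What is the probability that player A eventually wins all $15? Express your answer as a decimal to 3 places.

With a fair step, P(i) = ½P(i−1) + ½P(i+1) with P(0)=0, P(15)=1 has the linear solution P(i) = i/15.
P(7) = 7/15 ≈ 0.467.

0.467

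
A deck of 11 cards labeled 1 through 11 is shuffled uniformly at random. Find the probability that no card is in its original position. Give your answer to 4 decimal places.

0.3679

This is the derangement probability: permutations of 11 with no fixed point.
D(11) = 11! · (1 − 1/1! + 1/2! − ··· + (−1)^11/11!) = 14684570.
P = 14684570/39916800 = 1468457/3991680 ≈ 0.3679.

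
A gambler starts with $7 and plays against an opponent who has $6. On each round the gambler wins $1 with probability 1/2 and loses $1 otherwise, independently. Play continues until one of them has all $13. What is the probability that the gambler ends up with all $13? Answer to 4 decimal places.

With a fair step, P(i) = ½P(i−1) + ½P(i+1) with P(0)=0, P(13)=1 has the linear solution P(i) = i/13.
P(7) = 7/13 ≈ 0.5385.

0.5385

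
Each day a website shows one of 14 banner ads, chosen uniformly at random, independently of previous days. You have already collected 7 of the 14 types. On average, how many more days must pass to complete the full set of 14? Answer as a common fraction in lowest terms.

363/10

Starting from 7 distinct types, each trial gives a new one with probability (14−i)/14 when i types are held, so the wait for the next new type is 14/(14−i).
E = 14/7 + 14/6 + 14/5 + 14/4 + 14/3 + 14/2 + 14/1 = 363/10.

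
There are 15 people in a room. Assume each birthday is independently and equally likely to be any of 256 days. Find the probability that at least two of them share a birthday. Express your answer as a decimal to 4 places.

It's easier to compute the probability that all 15 are distinct.
P(all distinct) = 256/256 · 255/256 · ··· · 242/256 ≈ 0.6583.
So the probability of at least one match is 1 − 0.6583 = 0.3417.

0.3417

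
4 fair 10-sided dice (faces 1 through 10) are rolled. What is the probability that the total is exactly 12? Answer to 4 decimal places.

There are 10^4 = 10000 equally likely outcomes.
The number of ordered 4-tuples from {1,…,10} summing to 12 is 165.
P(sum = 12) = 165/10000 = 33/2000 ≈ 0.0165.

0.0165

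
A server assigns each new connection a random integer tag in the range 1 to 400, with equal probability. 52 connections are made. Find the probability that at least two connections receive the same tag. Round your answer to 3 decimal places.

It's easier to compute the probability that all 52 are distinct.
P(all distinct) = 400/400 · 399/400 · ··· · 349/400 ≈ 0.031.
So the probability of at least one match is 1 − 0.031 = 0.969.

0.969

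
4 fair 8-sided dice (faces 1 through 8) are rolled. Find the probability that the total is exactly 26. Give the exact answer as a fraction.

21/1024

There are 8^4 = 4096 equally likely outcomes.
The number of ordered 4-tuples from {1,…,8} summing to 26 is 84.
P(sum = 26) = 84/4096 = 21/1024.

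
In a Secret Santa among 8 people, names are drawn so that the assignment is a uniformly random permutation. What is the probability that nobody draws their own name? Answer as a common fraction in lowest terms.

This is the derangement probability: permutations of 8 with no fixed point.
D(8) = 8! · (1 − 1/1! + 1/2! − ··· + (−1)^8/8!) = 14833.
P = 14833/40320 = 2119/5760.

2119/5760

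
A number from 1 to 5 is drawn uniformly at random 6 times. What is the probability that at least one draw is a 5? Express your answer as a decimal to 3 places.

0.738

P(no draw is a 5) = (4/5)^6 ≈ 0.262.
P(at least one) = 1 − 0.262 = 0.738.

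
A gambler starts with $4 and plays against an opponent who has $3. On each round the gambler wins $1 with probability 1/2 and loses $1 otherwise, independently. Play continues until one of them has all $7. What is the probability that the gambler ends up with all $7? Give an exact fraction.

4/7

With a fair step, P(i) = ½P(i−1) + ½P(i+1) with P(0)=0, P(7)=1 has the linear solution P(i) = i/7.
P(4) = 4/7.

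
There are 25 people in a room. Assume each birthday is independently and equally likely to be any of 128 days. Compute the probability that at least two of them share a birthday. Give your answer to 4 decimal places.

It's easier to compute the probability that all 25 are distinct.
P(all distinct) = 128/128 · 127/128 · ··· · 104/128 ≈ 0.0813.
So the probability of at least one match is 1 − 0.0813 = 0.9187.

0.9187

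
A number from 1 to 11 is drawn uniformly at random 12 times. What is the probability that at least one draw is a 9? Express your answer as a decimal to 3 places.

P(no draw is a 9) = (10/11)^12 ≈ 0.319.
P(at least one) = 1 − 0.319 = 0.681.

0.681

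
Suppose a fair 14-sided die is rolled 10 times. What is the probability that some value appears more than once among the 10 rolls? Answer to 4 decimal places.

0.9874

P(all 10 different) = 14/14 · 13/14 · ··· · 5/14 ≈ 0.0126.
P(at least two equal) = 1 − 0.0126 = 0.9874.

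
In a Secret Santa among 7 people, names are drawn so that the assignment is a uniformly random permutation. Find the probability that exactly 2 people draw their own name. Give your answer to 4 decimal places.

Choose which 2 of the 7 are fixed: C(7,2) = 21 ways.
The remaining 5 must have no fixed point: D(5) = 44.
P = 21·44/5040 = 11/60 ≈ 0.1833.

0.1833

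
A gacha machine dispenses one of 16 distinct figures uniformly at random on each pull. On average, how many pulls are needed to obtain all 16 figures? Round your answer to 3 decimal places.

After i distinct types are collected, each trial gives a new one with probability (16−i)/16, so the expected wait for the next new type is 16/(16−i).
E = 16/16 + 16/15 + 16/14 + 16/13 + 16/12 + 16/11 + 16/10 + 16/9 + 16/8 + 16/7 + 16/6 + 16/5 + 16/4 + 16/3 + 16/2 + 16/1 = 2436559/45045 ≈ 54.092.

54.092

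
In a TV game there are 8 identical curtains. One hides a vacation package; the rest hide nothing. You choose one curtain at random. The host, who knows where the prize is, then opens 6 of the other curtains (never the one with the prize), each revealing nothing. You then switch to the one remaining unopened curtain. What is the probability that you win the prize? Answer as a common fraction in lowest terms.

7/8

Your original curtain holds the prize with probability 1/8, so the other 7 collectively hold it with probability 7/8.
The host can always find 6 empty curtains to open, so the reveals don't change that 7/8; it is now spread over the 1 remaining unopened curtain.
P(win by switching) = (7/8) · (1/1) = 7/8.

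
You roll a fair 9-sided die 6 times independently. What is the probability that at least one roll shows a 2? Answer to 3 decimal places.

P(no roll shows a 2) = (8/9)^6 ≈ 0.493.
P(at least one) = 1 − 0.493 = 0.507.

0.507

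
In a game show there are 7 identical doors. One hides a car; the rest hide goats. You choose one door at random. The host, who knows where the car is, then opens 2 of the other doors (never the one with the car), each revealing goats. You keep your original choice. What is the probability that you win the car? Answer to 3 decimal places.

The host can always open 2 empty doors regardless of your choice, so the reveals give no information about your original door.
P(win by staying) = 1/7 ≈ 0.143.

0.143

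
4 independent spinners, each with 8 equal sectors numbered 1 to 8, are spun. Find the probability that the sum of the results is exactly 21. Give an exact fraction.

71/1024

There are 8^4 = 4096 equally likely outcomes.
The number of ordered 4-tuples from {1,…,8} summing to 21 is 284.
P(sum = 21) = 284/4096 = 71/1024.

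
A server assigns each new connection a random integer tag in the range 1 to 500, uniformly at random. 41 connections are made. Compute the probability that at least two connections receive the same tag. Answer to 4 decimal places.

0.8148

It's easier to compute the probability that all 41 are distinct.
P(all distinct) = 500/500 · 499/500 · ··· · 460/500 ≈ 0.1852.
So the probability of at least one match is 1 − 0.1852 = 0.8148.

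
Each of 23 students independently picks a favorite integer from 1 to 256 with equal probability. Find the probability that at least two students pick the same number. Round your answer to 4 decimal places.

0.6389

It's easier to compute the probability that all 23 are distinct.
P(all distinct) = 256/256 · 255/256 · ··· · 234/256 ≈ 0.3611.
So the probability of at least one match is 1 − 0.3611 = 0.6389.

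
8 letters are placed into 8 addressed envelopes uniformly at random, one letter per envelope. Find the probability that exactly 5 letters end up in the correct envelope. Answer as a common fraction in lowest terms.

1/360

Choose which 5 of the 8 are fixed: C(8,5) = 56 ways.
The remaining 3 must have no fixed point: D(3) = 2.
P = 56·2/40320 = 1/360.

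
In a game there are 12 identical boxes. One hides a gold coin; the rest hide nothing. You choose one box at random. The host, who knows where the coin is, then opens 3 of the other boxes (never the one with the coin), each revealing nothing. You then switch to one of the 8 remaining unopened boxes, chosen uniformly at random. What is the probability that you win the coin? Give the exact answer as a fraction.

11/96

Your original box holds the coin with probability 1/12, so the other 11 collectively hold it with probability 11/12.
The host can always find 3 empty boxes to open, so the reveals don't change that 11/12; it is now spread over the 8 remaining unopened boxes.
P(win by switching) = (11/12) · (1/8) = 11/96.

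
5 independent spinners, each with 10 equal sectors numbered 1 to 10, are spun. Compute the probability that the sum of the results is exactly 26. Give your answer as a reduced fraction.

There are 10^5 = 100000 equally likely outcomes.
The number of ordered 5-tuples from {1,…,10} summing to 26 is 5875.
P(sum = 26) = 5875/100000 = 47/800.

47/800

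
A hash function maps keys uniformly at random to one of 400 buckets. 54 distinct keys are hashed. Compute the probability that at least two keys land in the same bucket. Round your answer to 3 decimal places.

0.976

It's easier to compute the probability that all 54 are distinct.
P(all distinct) = 400/400 · 399/400 · ··· · 347/400 ≈ 0.024.
So the probability of at least one match is 1 − 0.024 = 0.976.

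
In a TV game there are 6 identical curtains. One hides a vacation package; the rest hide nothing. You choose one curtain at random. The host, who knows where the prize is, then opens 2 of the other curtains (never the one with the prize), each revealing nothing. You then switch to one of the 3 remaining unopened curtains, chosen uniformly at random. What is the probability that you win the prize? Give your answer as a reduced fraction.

5/18

Your original curtain holds the prize with probability 1/6, so the other 5 collectively hold it with probability 5/6.
The host can always find 2 empty curtains to open, so the reveals don't change that 5/6; it is now spread over the 3 remaining unopened curtains.
P(win by switching) = (5/6) · (1/3) = 5/18.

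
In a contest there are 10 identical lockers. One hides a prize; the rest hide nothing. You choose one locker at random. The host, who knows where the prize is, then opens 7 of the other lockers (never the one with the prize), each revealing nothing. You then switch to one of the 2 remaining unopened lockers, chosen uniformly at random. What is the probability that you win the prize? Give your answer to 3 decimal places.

Your original locker holds the prize with probability 1/10, so the other 9 collectively hold it with probability 9/10.
The host can always find 7 empty lockers to open, so the reveals don't change that 9/10; it is now spread over the 2 remaining unopened lockers.
P(win by switching) = (9/10) · (1/2) = 9/20 ≈ 0.450.

0.450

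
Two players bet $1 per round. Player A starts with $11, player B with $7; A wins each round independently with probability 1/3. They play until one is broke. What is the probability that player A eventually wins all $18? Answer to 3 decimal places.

0.008

Let r = q/p = (2/3)/(1/3) = 2. The recurrence P(i) = p·P(i+1) + q·P(i−1) with P(0)=0, P(18)=1 gives P(i) = (1 − r^i)/(1 − r^18).
P(11) = (1 − (2)^11) / (1 − (2)^18) = 2047/262143 ≈ 0.008.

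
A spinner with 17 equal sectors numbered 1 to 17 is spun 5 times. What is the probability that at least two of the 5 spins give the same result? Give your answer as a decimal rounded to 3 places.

P(all 5 different) = 17/17 · 16/17 · ··· · 13/17 ≈ 0.523.
P(at least two equal) = 1 − 0.523 = 0.477.

0.477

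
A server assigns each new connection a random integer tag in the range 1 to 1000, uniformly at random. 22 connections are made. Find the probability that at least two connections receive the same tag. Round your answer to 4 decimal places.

It's easier to compute the probability that all 22 are distinct.
P(all distinct) = 1000/1000 · 999/1000 · ··· · 979/1000 ≈ 0.7924.
So the probability of at least one match is 1 − 0.7924 = 0.2076.

0.2076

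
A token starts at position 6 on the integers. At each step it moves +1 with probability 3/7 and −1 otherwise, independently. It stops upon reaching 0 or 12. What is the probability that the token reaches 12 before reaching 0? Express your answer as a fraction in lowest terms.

729/4825

Let r = q/p = (4/7)/(3/7) = 4/3. The recurrence P(i) = p·P(i+1) + q·P(i−1) with P(0)=0, P(12)=1 gives P(i) = (1 − r^i)/(1 − r^12).
P(6) = (1 − (4/3)^6) / (1 − (4/3)^12) = 729/4825.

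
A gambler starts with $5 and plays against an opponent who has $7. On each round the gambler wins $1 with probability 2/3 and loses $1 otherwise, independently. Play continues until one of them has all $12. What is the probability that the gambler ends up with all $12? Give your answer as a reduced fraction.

Let r = q/p = (1/3)/(2/3) = 1/2. The recurrence P(i) = p·P(i+1) + q·P(i−1) with P(0)=0, P(12)=1 gives P(i) = (1 − r^i)/(1 − r^12).
P(5) = (1 − (1/2)^5) / (1 − (1/2)^12) = 3968/4095.

3968/4095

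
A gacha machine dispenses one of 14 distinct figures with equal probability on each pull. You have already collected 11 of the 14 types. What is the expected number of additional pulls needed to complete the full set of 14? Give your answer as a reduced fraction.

Starting from 11 distinct types, each trial gives a new one with probability (14−i)/14 when i types are held, so the wait for the next new type is 14/(14−i).
E = 14/3 + 14/2 + 14/1 = 77/3.

77/3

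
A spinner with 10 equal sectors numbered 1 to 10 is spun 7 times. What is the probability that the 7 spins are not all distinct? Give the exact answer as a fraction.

P(all 7 different) = 10/10 · 9/10 · ··· · 4/10 = 189/3125.
P(at least two equal) = 1 − 189/3125 = 2936/3125.

2936/3125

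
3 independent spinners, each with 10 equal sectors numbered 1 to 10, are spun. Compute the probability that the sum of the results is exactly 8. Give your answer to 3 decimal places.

There are 10^3 = 1000 equally likely outcomes.
The number of ordered 3-tuples from {1,…,10} summing to 8 is 21.
P(sum = 8) = 21/1000 ≈ 0.021.

0.021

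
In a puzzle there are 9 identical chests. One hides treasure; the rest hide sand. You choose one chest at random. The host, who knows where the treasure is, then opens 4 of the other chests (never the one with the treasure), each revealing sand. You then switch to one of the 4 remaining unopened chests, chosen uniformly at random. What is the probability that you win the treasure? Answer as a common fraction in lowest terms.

2/9

Your original chest holds the treasure with probability 1/9, so the other 8 collectively hold it with probability 8/9.
The host can always find 4 empty chests to open, so the reveals don't change that 8/9; it is now spread over the 4 remaining unopened chests.
P(win by switching) = (8/9) · (1/4) = 2/9.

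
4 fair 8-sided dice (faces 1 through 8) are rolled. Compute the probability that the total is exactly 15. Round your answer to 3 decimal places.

0.069

There are 8^4 = 4096 equally likely outcomes.
The number of ordered 4-tuples from {1,…,8} summing to 15 is 284.
P(sum = 15) = 284/4096 = 71/1024 ≈ 0.069.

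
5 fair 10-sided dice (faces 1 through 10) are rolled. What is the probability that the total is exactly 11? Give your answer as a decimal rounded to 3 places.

0.002

There are 10^5 = 100000 equally likely outcomes.
The number of ordered 5-tuples from {1,…,10} summing to 11 is 210.
P(sum = 11) = 210/100000 = 21/10000 ≈ 0.002.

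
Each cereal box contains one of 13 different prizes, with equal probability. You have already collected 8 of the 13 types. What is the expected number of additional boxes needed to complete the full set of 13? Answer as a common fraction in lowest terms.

Starting from 8 distinct types, each trial gives a new one with probability (13−i)/13 when i types are held, so the wait for the next new type is 13/(13−i).
E = 13/5 + 13/4 + 13/3 + 13/2 + 13/1 = 1781/60.

1781/60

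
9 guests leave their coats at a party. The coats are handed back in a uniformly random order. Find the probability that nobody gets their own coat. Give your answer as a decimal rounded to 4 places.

0.3679

This is the derangement probability: permutations of 9 with no fixed point.
D(9) = 9! · (1 − 1/1! + 1/2! − ··· + (−1)^9/9!) = 133496.
P = 133496/362880 = 16687/45360 ≈ 0.3679.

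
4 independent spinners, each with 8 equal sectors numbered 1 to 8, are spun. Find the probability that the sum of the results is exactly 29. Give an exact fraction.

5/1024

There are 8^4 = 4096 equally likely outcomes.
The number of ordered 4-tuples from {1,…,8} summing to 29 is 20.
P(sum = 29) = 20/4096 = 5/1024.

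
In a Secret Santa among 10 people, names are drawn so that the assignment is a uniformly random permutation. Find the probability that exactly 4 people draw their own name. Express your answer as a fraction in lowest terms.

Choose which 4 of the 10 are fixed: C(10,4) = 210 ways.
The remaining 6 must have no fixed point: D(6) = 265.
P = 210·265/3628800 = 53/3456.

53/3456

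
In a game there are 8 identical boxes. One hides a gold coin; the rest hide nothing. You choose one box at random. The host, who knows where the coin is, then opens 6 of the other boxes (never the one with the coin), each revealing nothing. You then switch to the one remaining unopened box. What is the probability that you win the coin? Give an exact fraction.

Your original box holds the coin with probability 1/8, so the other 7 collectively hold it with probability 7/8.
The host can always find 6 empty boxes to open, so the reveals don't change that 7/8; it is now spread over the 1 remaining unopened box.
P(win by switching) = (7/8) · (1/1) = 7/8.

7/8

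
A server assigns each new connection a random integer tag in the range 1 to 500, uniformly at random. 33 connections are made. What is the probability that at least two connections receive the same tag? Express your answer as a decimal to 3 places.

0.660

It's easier to compute the probability that all 33 are distinct.
P(all distinct) = 500/500 · 499/500 · ··· · 468/500 ≈ 0.340.
So the probability of at least one match is 1 − 0.340 = 0.660.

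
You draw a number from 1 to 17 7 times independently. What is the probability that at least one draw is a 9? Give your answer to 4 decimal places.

P(no draw is a 9) = (16/17)^7 ≈ 0.6542.
P(at least one) = 1 − 0.6542 = 0.3458.

0.3458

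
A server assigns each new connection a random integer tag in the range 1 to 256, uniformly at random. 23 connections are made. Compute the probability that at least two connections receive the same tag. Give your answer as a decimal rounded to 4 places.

0.6389

It's easier to compute the probability that all 23 are distinct.
P(all distinct) = 256/256 · 255/256 · ··· · 234/256 ≈ 0.3611.
So the probability of at least one match is 1 − 0.3611 = 0.6389.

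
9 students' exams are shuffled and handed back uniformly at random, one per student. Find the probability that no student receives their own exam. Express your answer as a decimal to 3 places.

0.368

This is the derangement probability: permutations of 9 with no fixed point.
D(9) = 9! · (1 − 1/1! + 1/2! − ··· + (−1)^9/9!) = 133496.
P = 133496/362880 = 16687/45360 ≈ 0.368.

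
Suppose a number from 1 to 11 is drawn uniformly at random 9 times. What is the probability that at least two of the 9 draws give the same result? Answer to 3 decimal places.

0.992

P(all 9 different) = 11/11 · 10/11 · ··· · 3/11 ≈ 0.008.
P(at least two equal) = 1 − 0.008 = 0.992.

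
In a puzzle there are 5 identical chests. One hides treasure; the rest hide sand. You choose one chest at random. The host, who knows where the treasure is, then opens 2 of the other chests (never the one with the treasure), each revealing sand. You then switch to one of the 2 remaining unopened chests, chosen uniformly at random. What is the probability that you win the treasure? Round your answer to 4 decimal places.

Your original chest holds the treasure with probability 1/5, so the other 4 collectively hold it with probability 4/5.
The host can always find 2 empty chests to open, so the reveals don't change that 4/5; it is now spread over the 2 remaining unopened chests.
P(win by switching) = (4/5) · (1/2) = 2/5 ≈ 0.4000.

0.4000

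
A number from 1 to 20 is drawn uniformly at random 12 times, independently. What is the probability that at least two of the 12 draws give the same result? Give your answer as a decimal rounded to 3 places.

0.985

P(all 12 different) = 20/20 · 19/20 · ··· · 9/20 ≈ 0.015.
P(at least two equal) = 1 − 0.015 = 0.985.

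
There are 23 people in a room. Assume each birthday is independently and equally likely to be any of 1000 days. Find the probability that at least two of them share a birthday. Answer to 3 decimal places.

0.225

It's easier to compute the probability that all 23 are distinct.
P(all distinct) = 1000/1000 · 999/1000 · ··· · 978/1000 ≈ 0.775.
So the probability of at least one match is 1 − 0.775 = 0.225.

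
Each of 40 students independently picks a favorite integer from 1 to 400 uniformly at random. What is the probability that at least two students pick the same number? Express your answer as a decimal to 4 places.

It's easier to compute the probability that all 40 are distinct.
P(all distinct) = 400/400 · 399/400 · ··· · 361/400 ≈ 0.1330.
So the probability of at least one match is 1 − 0.1330 = 0.8670.

0.8670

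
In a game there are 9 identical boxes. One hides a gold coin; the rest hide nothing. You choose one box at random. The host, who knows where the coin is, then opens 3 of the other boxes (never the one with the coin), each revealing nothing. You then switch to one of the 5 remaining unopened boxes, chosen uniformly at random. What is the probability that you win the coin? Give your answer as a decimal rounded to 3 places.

0.178

Your original box holds the coin with probability 1/9, so the other 8 collectively hold it with probability 8/9.
The host can always find 3 empty boxes to open, so the reveals don't change that 8/9; it is now spread over the 5 remaining unopened boxes.
P(win by switching) = (8/9) · (1/5) = 8/45 ≈ 0.178.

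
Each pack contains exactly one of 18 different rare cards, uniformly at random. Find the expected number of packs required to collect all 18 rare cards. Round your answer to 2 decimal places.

After i distinct types are collected, each trial gives a new one with probability (18−i)/18, so the expected wait for the next new type is 18/(18−i).
E = 18/18 + 18/17 + 18/16 + 18/15 + 18/14 + 18/13 + 18/12 + 18/11 + 18/10 + 18/9 + 18/8 + 18/7 + 18/6 + 18/5 + 18/4 + 18/3 + 18/2 + 18/1 = 42822903/680680 ≈ 62.91.

62.91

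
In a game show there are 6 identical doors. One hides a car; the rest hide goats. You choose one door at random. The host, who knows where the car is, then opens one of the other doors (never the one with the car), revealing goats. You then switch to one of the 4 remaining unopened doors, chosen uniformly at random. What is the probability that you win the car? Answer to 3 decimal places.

0.208

Your original door holds the car with probability 1/6, so the other 5 collectively hold it with probability 5/6.
The host can always find an empty door to open, so this doesn't change that 5/6; it is now spread over the 4 remaining unopened doors.
P(win by switching) = (5/6) · (1/4) = 5/24 ≈ 0.208.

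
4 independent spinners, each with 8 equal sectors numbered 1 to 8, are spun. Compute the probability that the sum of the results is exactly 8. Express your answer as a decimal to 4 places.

0.0085

There are 8^4 = 4096 equally likely outcomes.
The number of ordered 4-tuples from {1,…,8} summing to 8 is 35.
P(sum = 8) = 35/4096 ≈ 0.0085.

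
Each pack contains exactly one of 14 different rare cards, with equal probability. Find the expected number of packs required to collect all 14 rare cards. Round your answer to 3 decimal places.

After i distinct types are collected, each trial gives a new one with probability (14−i)/14, so the expected wait for the next new type is 14/(14−i).
E = 14/14 + 14/13 + 14/12 + 14/11 + 14/10 + 14/9 + 14/8 + 14/7 + 14/6 + 14/5 + 14/4 + 14/3 + 14/2 + 14/1 = 1171733/25740 ≈ 45.522.

45.522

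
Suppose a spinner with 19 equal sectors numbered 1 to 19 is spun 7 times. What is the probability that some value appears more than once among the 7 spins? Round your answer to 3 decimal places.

0.716

P(all 7 different) = 19/19 · 18/19 · ··· · 13/19 ≈ 0.284.
P(at least two equal) = 1 − 0.284 = 0.716.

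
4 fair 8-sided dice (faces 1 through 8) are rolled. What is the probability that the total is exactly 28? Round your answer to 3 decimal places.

0.009

There are 8^4 = 4096 equally likely outcomes.
The number of ordered 4-tuples from {1,…,8} summing to 28 is 35.
P(sum = 28) = 35/4096 ≈ 0.009.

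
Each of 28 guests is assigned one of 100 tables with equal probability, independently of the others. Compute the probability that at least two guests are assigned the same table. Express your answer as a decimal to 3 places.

It's easier to compute the probability that all 28 are distinct.
P(all distinct) = 100/100 · 99/100 · ··· · 73/100 ≈ 0.015.
So the probability of at least one match is 1 − 0.015 = 0.985.

0.985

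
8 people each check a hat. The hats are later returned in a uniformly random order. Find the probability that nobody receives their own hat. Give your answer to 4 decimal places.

This is the derangement probability: permutations of 8 with no fixed point.
D(8) = 8! · (1 − 1/1! + 1/2! − ··· + (−1)^8/8!) = 14833.
P = 14833/40320 = 2119/5760 ≈ 0.3679.

0.3679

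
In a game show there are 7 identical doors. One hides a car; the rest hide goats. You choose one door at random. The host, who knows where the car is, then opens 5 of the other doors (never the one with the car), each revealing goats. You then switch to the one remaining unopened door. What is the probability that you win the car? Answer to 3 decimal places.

Your original door holds the car with probability 1/7, so the other 6 collectively hold it with probability 6/7.
The host can always find 5 empty doors to open, so the reveals don't change that 6/7; it is now spread over the 1 remaining unopened door.
P(win by switching) = (6/7) · (1/1) = 6/7 ≈ 0.857.

0.857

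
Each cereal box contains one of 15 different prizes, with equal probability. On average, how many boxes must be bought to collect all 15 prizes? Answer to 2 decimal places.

49.77

After i distinct types are collected, each trial gives a new one with probability (15−i)/15, so the expected wait for the next new type is 15/(15−i).
E = 15/15 + 15/14 + 15/13 + 15/12 + 15/11 + 15/10 + 15/9 + 15/8 + 15/7 + 15/6 + 15/5 + 15/4 + 15/3 + 15/2 + 15/1 = 1195757/24024 ≈ 49.77.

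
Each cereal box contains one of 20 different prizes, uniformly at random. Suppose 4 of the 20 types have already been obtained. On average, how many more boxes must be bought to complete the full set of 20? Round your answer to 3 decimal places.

67.615

Starting from 4 distinct types, each trial gives a new one with probability (20−i)/20 when i types are held, so the wait for the next new type is 20/(20−i).
E = 20/16 + 20/15 + 20/14 + 20/13 + 20/12 + 20/11 + 20/10 + 20/9 + 20/8 + 20/7 + 20/6 + 20/5 + 20/4 + 20/3 + 20/2 + 20/1 = 2436559/36036 ≈ 67.615.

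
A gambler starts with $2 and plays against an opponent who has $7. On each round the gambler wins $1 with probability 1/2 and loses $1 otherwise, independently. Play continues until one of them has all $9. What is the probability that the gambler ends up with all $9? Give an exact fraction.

With a fair step, P(i) = ½P(i−1) + ½P(i+1) with P(0)=0, P(9)=1 has the linear solution P(i) = i/9.
P(2) = 2/9.

2/9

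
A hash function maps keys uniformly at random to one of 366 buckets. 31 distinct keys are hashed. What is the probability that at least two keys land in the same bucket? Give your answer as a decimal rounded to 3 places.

It's easier to compute the probability that all 31 are distinct.
P(all distinct) = 366/366 · 365/366 · ··· · 336/366 ≈ 0.271.
So the probability of at least one match is 1 − 0.271 = 0.729.

0.729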